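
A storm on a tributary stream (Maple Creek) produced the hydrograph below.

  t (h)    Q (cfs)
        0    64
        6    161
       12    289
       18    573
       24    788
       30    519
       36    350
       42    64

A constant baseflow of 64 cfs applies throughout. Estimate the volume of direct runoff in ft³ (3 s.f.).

V ≈ 4.96 × 10^7 ft³

Direct-runoff ordinates (Q − Q_b): 0.0, 97.0, 225.0, 509.0, 724.0, 455.0, 286.0, 0.0 cfs.
ΣQ_DR = 2296 cfs.
With Δt = 6 h = 21600 s, V = ΣQ_DR · Δt = 2296 × 21600 = 4.96 × 10^7 ft³.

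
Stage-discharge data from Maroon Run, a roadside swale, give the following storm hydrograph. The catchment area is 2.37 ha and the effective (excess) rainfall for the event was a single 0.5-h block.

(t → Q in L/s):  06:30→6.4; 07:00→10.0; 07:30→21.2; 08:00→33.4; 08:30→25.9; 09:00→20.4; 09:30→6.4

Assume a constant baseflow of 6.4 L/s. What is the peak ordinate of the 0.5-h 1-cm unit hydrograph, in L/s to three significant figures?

Direct runoff: 0.0, 3.6, 14.8, 27.0, 19.5, 14.0, 0.0 L/s; ΣQ_DR = 78.90 L/s, peak = 27.0 L/s.
Runoff depth d = ΣQ_DR·Δt / A = 78.90 × 1800 / (2.37 ha) = 5.992 mm.
The 1-cm UH is the DRH scaled by (10 mm)/d, so U_p = 27.0 × 10/5.992 = 45.1 L/s.

U_p ≈ 45.1 L/s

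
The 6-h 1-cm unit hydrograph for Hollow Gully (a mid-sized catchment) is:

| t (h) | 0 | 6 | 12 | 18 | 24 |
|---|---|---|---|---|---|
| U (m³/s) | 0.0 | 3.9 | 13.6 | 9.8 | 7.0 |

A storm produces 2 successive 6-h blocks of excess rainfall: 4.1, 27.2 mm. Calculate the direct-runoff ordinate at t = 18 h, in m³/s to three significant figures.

Q ≈ 41.0 m³/s

By discrete convolution, Q_j = Σ (P_i / 10 mm) · U_{j−i}.
At t = 18 h (j=3): Q = (4.1/10)·9.8 + (27.2/10)·13.6 = 41.0 m³/s.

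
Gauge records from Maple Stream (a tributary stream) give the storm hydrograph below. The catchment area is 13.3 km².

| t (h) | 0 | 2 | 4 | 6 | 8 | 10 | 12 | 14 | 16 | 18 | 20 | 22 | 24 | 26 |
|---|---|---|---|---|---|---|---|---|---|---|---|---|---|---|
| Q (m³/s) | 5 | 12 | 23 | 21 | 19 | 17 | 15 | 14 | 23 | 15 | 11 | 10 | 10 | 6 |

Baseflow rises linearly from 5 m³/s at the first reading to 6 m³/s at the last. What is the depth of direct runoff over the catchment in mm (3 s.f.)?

d ≈ 67.1 mm

Direct runoff: 0.00, 6.92, 17.85, 15.77, 13.69, 11.62, 9.54, 8.46, 17.38, 9.31, 5.23, 4.15, 4.08, 0.00 m³/s; ΣQ_DR = 124.0 m³/s.
V = ΣQ_DR · Δt = 124.0 × 7200 s = 8.928 × 10^5 m³.
Over A = 13.3 km², depth = V / A = 67.1 mm.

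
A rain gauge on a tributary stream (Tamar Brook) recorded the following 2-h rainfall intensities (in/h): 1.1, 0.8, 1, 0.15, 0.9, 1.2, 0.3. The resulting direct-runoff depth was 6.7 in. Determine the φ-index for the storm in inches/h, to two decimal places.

Only the 5 blocks with intensity above φ contribute runoff: 1.1, 0.8, 1, 0.9, 1.2 in/h.
Σ(I−φ)·Δt = d  ⇒  (1.1+0.8+1+0.9+1.2 − 5φ)·2 = 6.7
φ = (5.000 − 6.7/2) / 5 = 0.33 in/h.

φ ≈ 0.33 in/h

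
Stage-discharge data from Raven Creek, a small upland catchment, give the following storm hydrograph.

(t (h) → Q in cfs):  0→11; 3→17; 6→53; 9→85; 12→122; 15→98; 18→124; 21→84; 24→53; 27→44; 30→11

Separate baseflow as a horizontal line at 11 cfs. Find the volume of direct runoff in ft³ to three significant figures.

Direct-runoff ordinates (Q − Q_b): 0.0, 6.0, 42.0, 74.0, 111.0, 87.0, 113.0, 73.0, 42.0, 33.0, 0.0 cfs.
ΣQ_DR = 581.0 cfs.
With Δt = 3 h = 10800 s, V = ΣQ_DR · Δt = 581.0 × 10800 = 6.27 × 10^6 ft³.

V ≈ 6.27 × 10^6 ft³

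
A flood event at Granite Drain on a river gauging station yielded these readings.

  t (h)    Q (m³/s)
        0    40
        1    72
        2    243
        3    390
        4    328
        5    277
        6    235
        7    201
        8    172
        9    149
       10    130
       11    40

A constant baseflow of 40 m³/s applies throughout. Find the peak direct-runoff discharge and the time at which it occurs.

Q_p = 350.0 m³/s at t = 3 h

Subtracting baseflow gives direct-runoff ordinates: 0.0, 32.0, 203.0, 350.0, 288.0, 237.0, 195.0, 161.0, 132.0, 109.0, 90.0, 0.0 m³/s.
The maximum is 350.0 m³/s, occurring at the reading for t = 3 h.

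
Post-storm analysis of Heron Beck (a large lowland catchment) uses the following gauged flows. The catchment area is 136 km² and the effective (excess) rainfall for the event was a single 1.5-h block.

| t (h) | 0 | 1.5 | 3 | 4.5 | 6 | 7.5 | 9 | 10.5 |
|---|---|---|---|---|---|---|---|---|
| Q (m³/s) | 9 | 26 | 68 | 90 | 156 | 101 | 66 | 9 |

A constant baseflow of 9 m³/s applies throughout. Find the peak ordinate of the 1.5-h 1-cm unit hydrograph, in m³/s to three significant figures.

Direct runoff: 0.0, 17.0, 59.0, 81.0, 147.0, 92.0, 57.0, 0.0 m³/s; ΣQ_DR = 453.0 m³/s, peak = 147.0 m³/s.
Runoff depth d = ΣQ_DR·Δt / A = 453.0 × 5400 / (136 km²) = 17.99 mm.
The 1-cm UH is the DRH scaled by (10 mm)/d, so U_p = 147.0 × 10/17.99 = 81.7 m³/s.

U_p ≈ 81.7 m³/s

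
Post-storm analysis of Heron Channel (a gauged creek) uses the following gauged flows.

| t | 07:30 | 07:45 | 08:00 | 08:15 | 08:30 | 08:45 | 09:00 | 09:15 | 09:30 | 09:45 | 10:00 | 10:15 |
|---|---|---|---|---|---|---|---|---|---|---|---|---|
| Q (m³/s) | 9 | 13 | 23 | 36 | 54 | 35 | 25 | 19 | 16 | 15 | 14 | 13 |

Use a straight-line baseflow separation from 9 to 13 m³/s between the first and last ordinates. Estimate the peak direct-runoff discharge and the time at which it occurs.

Q_p = 43.55 m³/s at t = 08:30

Subtracting baseflow gives direct-runoff ordinates: 0.00, 3.64, 13.27, 25.91, 43.55, 24.18, 13.82, 7.45, 4.09, 2.73, 1.36, 0.00 m³/s.
The maximum is 43.55 m³/s, occurring at the reading for t = 08:30.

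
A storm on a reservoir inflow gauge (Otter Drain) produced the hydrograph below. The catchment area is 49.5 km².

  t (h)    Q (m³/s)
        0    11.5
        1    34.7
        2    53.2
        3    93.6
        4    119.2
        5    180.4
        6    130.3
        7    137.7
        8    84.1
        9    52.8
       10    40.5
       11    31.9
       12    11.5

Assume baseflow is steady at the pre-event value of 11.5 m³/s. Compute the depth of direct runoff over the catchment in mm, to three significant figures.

d ≈ 60.5 mm

Direct runoff: 0.0, 23.2, 41.7, 82.1, 107.7, 168.9, 118.8, 126.2, 72.6, 41.3, 29.0, 20.4, 0.0 m³/s; ΣQ_DR = 831.9 m³/s.
V = ΣQ_DR · Δt = 831.9 × 3600 s = 2.995 × 10^6 m³.
Over A = 49.5 km², depth = V / A = 60.5 mm.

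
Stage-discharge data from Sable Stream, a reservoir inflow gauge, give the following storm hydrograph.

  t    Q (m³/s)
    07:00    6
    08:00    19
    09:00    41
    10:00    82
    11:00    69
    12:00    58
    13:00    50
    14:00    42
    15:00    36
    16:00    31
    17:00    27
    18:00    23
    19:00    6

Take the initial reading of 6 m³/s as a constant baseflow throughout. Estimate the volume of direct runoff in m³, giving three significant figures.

Direct-runoff ordinates (Q − Q_b): 0.0, 13.0, 35.0, 76.0, 63.0, 52.0, 44.0, 36.0, 30.0, 25.0, 21.0, 17.0, 0.0 m³/s.
ΣQ_DR = 412.0 m³/s.
With Δt = 1 h = 3600 s, V = ΣQ_DR · Δt = 412.0 × 3600 = 1.48 × 10^6 m³.

V ≈ 1.48 × 10^6 m³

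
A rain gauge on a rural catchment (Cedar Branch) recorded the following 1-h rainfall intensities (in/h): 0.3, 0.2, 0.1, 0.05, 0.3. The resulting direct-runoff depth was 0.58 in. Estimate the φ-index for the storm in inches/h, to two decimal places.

Only the 4 blocks with intensity above φ contribute runoff: 0.3, 0.2, 0.1, 0.3 in/h.
Σ(I−φ)·Δt = d  ⇒  (0.3+0.2+0.1+0.3 − 4φ)·1 = 0.58
φ = (0.9000 − 0.58/1) / 4 = 0.08 in/h.

φ ≈ 0.08 in/h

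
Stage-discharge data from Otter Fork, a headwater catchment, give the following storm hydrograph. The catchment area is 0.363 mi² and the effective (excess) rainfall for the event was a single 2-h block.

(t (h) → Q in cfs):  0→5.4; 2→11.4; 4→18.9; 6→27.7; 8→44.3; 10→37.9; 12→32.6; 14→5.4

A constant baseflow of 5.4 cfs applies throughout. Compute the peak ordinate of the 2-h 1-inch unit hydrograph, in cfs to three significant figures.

U_p ≈ 32.5 cfs

Direct runoff: 0.0, 6.0, 13.5, 22.3, 38.9, 32.5, 27.2, 0.0 cfs; ΣQ_DR = 140.4 cfs, peak = 38.9 cfs.
Runoff depth d = ΣQ_DR·Δt / A = 140.4 × 7200 / (0.363 mi²) = 1.199 in.
The 1-inch UH is the DRH scaled by (1 in)/d, so U_p = 38.9 × 1/1.199 = 32.5 cfs.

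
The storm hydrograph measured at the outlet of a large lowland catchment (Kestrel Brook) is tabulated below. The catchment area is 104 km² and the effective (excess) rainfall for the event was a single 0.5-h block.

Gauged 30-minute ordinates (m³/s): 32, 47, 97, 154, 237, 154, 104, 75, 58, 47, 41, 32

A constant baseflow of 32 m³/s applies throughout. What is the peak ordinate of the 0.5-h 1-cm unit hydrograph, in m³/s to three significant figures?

U_p ≈ 171 m³/s

Direct runoff: 0.0, 15.0, 65.0, 122.0, 205.0, 122.0, 72.0, 43.0, 26.0, 15.0, 9.0, 0.0 m³/s; ΣQ_DR = 694.0 m³/s, peak = 205.0 m³/s.
Runoff depth d = ΣQ_DR·Δt / A = 694.0 × 1800 / (104 km²) = 12.01 mm.
The 1-cm UH is the DRH scaled by (10 mm)/d, so U_p = 205.0 × 10/12.01 = 171 m³/s.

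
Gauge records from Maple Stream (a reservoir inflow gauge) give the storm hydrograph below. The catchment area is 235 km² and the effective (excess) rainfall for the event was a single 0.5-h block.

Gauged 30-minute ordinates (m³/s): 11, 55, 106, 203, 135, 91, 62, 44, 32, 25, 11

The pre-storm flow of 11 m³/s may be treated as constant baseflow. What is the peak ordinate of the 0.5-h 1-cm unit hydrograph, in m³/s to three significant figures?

U_p ≈ 383 m³/s

Direct runoff: 0.0, 44.0, 95.0, 192.0, 124.0, 80.0, 51.0, 33.0, 21.0, 14.0, 0.0 m³/s; ΣQ_DR = 654.0 m³/s, peak = 192.0 m³/s.
Runoff depth d = ΣQ_DR·Δt / A = 654.0 × 1800 / (235 km²) = 5.009 mm.
The 1-cm UH is the DRH scaled by (10 mm)/d, so U_p = 192.0 × 10/5.009 = 383 m³/s.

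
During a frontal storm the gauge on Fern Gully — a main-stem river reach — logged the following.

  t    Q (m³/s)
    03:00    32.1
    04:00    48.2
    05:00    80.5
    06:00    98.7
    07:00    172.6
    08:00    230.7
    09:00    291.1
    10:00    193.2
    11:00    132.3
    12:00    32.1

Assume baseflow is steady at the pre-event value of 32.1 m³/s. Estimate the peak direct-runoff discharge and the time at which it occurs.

Q_p = 259.0 m³/s at t = 09:00

Subtracting baseflow gives direct-runoff ordinates: 0.0, 16.1, 48.4, 66.6, 140.5, 198.6, 259.0, 161.1, 100.2, 0.0 m³/s.
The maximum is 259.0 m³/s, occurring at the reading for t = 09:00.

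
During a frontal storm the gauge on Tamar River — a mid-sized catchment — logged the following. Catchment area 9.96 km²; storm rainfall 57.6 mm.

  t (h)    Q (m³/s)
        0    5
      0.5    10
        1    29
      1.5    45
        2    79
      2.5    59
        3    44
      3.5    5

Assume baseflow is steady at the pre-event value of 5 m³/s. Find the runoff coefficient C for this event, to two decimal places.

ΣQ_DR = 236.0 m³/s; V = ΣQ_DR·Δt = 4.248 × 10^5 m³.
Runoff depth d = V / A = 42.65 mm.
C = d / P = 42.65 / 57.6 = 0.74.

C ≈ 0.74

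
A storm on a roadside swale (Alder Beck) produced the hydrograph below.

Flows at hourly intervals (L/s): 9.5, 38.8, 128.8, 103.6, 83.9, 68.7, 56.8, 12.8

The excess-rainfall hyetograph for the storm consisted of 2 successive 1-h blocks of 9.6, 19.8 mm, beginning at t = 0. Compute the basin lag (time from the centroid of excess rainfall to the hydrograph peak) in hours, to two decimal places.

t_L ≈ 0.83 h

Centroid of excess rainfall: t_c = Σ P_i·t̄_i / ΣP_i = 1.1735 h (block centres at 0.5, 1.5 h).
Hydrograph peak occurs at t = 2 h, so basin lag t_L = 2 − 1.1735 = 0.83 h.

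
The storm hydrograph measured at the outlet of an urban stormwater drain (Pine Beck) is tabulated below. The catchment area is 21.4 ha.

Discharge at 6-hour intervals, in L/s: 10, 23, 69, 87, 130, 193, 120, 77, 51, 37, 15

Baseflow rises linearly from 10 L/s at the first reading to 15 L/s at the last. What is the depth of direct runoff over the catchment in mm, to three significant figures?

d ≈ 68.1 mm

Direct runoff: 0.00, 12.50, 58.00, 75.50, 118.00, 180.50, 107.00, 63.50, 37.00, 22.50, 0.00 L/s; ΣQ_DR = 674.5 L/s.
V = ΣQ_DR · Δt = 674.5 × 21600 s = 1.457 × 10^7 L.
Over A = 21.4 ha, depth = V / A = 68.1 mm.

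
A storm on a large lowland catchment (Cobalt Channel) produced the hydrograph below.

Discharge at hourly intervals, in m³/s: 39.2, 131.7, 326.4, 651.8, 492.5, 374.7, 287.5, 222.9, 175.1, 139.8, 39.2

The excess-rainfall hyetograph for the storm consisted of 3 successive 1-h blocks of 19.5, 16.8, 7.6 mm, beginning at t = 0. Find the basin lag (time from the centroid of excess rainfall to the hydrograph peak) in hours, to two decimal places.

Centroid of excess rainfall: t_c = Σ P_i·t̄_i / ΣP_i = 1.2289 h (block centres at 0.5, 1.5, 2.5 h).
Hydrograph peak occurs at t = 3 h, so basin lag t_L = 3 − 1.2289 = 1.77 h.

t_L ≈ 1.77 h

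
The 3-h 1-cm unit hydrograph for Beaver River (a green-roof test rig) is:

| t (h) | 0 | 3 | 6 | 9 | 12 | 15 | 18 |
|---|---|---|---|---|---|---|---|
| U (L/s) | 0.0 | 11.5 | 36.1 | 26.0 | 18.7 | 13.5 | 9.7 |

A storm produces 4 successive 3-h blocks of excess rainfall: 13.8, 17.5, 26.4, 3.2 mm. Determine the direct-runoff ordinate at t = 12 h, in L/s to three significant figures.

By discrete convolution, Q_j = Σ (P_i / 10 mm) · U_{j−i}.
At t = 12 h (j=4): Q = (13.8/10)·18.7 + (17.5/10)·26.0 + (26.4/10)·36.1 + (3.2/10)·11.5 = 170 L/s.

Q ≈ 170 L/s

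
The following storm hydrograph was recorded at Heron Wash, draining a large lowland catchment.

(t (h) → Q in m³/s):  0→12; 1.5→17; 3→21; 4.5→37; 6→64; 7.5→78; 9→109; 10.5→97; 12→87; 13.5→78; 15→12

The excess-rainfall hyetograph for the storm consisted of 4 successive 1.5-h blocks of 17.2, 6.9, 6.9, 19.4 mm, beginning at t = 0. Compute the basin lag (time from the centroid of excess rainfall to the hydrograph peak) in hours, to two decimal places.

Centroid of excess rainfall: t_c = Σ P_i·t̄_i / ΣP_i = 3.0982 h (block centres at 0.75, 2.25, 3.75, 5.25 h).
Hydrograph peak occurs at t = 9 h, so basin lag t_L = 9 − 3.0982 = 5.90 h.

t_L ≈ 5.90 h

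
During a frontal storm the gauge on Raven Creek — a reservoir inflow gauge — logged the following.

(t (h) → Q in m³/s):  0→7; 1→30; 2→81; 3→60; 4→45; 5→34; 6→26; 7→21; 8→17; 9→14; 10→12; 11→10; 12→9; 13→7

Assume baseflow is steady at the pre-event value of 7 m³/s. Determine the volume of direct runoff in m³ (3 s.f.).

V ≈ 9.90 × 10^5 m³

Direct-runoff ordinates (Q − Q_b): 0.0, 23.0, 74.0, 53.0, 38.0, 27.0, 19.0, 14.0, 10.0, 7.0, 5.0, 3.0, 2.0, 0.0 m³/s.
ΣQ_DR = 275.0 m³/s.
With Δt = 1 h = 3600 s, V = ΣQ_DR · Δt = 275.0 × 3600 = 9.90 × 10^5 m³.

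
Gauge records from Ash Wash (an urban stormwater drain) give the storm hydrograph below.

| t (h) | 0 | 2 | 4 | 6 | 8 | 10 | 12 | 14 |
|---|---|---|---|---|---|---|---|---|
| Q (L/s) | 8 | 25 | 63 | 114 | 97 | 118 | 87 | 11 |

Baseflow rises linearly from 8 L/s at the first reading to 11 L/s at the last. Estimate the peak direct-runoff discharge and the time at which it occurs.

Subtracting baseflow gives direct-runoff ordinates: 0.00, 16.57, 54.14, 104.71, 87.29, 107.86, 76.43, 0.00 L/s.
The maximum is 107.86 L/s, occurring at the reading for t = 10 h.

Q_p = 107.86 L/s at t = 10 h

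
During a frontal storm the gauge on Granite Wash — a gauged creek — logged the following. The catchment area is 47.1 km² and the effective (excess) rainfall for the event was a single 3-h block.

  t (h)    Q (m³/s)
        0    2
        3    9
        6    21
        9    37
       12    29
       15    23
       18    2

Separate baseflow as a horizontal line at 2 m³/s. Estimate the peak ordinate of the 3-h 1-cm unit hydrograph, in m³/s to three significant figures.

Direct runoff: 0.0, 7.0, 19.0, 35.0, 27.0, 21.0, 0.0 m³/s; ΣQ_DR = 109.0 m³/s, peak = 35.0 m³/s.
Runoff depth d = ΣQ_DR·Δt / A = 109.0 × 10800 / (47.1 km²) = 24.99 mm.
The 1-cm UH is the DRH scaled by (10 mm)/d, so U_p = 35.0 × 10/24.99 = 14.0 m³/s.

U_p ≈ 14.0 m³/s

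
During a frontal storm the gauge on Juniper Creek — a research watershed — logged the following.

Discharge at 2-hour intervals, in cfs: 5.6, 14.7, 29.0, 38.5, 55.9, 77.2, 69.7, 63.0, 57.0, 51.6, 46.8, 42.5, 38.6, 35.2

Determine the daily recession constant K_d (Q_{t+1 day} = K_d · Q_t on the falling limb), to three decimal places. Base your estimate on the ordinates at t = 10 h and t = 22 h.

Between t = 10 h and t = 22 h the flow falls from 77.2 to 42.5 cfs over 6×2 h = 12 h.
Per-interval ratio K = (42.5/77.2)^(1/6) = 0.9053; K_d = K^(24/2) = 0.303.

K_d ≈ 0.303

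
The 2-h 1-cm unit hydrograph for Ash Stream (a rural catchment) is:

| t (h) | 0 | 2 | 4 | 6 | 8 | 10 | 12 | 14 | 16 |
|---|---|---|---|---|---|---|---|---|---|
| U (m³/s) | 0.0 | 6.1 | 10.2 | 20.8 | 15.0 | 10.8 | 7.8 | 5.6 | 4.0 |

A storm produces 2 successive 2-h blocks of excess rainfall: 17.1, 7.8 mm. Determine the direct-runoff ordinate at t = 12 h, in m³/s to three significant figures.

Q ≈ 21.8 m³/s

By discrete convolution, Q_j = Σ (P_i / 10 mm) · U_{j−i}.
At t = 12 h (j=6): Q = (17.1/10)·7.8 + (7.8/10)·10.8 = 21.8 m³/s.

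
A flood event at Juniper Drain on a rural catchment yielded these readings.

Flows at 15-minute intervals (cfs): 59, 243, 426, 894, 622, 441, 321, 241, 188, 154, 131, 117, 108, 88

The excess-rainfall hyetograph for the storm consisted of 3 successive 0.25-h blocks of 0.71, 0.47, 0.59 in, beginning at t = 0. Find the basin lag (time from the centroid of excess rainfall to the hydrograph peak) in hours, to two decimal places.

Centroid of excess rainfall: t_c = Σ P_i·t̄_i / ΣP_i = 0.3581 h (block centres at 0.125, 0.375, 0.625 h).
Hydrograph peak occurs at t = 0.75 h, so basin lag t_L = 0.75 − 0.3581 = 0.39 h.

t_L ≈ 0.39 h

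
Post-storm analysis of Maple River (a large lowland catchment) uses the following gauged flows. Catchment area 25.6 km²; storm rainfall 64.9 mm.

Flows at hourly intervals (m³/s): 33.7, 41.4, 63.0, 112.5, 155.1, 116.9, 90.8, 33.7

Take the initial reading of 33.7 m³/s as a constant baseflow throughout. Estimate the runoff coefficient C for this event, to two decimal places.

ΣQ_DR = 377.5 m³/s; V = ΣQ_DR·Δt = 1.359 × 10^6 m³.
Runoff depth d = V / A = 53.09 mm.
C = d / P = 53.09 / 64.9 = 0.82.

C ≈ 0.82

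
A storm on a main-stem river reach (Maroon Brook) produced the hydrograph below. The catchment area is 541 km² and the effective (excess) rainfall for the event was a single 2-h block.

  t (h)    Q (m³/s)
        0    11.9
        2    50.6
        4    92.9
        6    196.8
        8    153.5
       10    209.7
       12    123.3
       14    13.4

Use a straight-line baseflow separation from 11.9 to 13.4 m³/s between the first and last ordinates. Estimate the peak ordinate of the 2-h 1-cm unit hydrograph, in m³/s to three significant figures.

U_p ≈ 197 m³/s

Direct runoff: 0.00, 38.49, 80.57, 184.26, 140.74, 196.73, 110.11, 0.00 m³/s; ΣQ_DR = 750.9 m³/s, peak = 196.73 m³/s.
Runoff depth d = ΣQ_DR·Δt / A = 750.9 × 7200 / (541 km²) = 9.993 mm.
The 1-cm UH is the DRH scaled by (10 mm)/d, so U_p = 196.73 × 10/9.993 = 197 m³/s.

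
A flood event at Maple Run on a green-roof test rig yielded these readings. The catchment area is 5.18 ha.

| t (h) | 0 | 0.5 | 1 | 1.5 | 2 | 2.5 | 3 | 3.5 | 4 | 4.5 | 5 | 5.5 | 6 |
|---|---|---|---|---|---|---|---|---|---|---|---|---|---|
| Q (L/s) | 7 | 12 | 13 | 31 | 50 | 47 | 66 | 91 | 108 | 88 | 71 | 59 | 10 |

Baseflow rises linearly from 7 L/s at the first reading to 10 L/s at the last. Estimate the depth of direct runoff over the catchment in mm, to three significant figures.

d ≈ 18.9 mm

Direct runoff: 0.00, 4.75, 5.50, 23.25, 42.00, 38.75, 57.50, 82.25, 99.00, 78.75, 61.50, 49.25, 0.00 L/s; ΣQ_DR = 542.5 L/s.
V = ΣQ_DR · Δt = 542.5 × 1800 s = 9.765 × 10^5 L.
Over A = 5.18 ha, depth = V / A = 18.9 mm.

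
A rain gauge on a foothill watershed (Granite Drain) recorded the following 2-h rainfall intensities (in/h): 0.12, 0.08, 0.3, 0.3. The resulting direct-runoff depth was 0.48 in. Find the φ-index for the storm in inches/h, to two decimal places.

Only the 2 blocks with intensity above φ contribute runoff: 0.3, 0.3 in/h.
Σ(I−φ)·Δt = d  ⇒  (0.3+0.3 − 2φ)·2 = 0.48
φ = (0.6000 − 0.48/2) / 2 = 0.18 in/h.

φ ≈ 0.18 in/h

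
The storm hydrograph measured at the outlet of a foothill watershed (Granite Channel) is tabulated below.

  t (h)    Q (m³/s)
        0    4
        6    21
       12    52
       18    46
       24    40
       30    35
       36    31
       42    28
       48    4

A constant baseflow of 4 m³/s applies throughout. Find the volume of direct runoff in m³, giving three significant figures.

V ≈ 4.86 × 10^6 m³

Direct-runoff ordinates (Q − Q_b): 0.0, 17.0, 48.0, 42.0, 36.0, 31.0, 27.0, 24.0, 0.0 m³/s.
ΣQ_DR = 225.0 m³/s.
With Δt = 6 h = 21600 s, V = ΣQ_DR · Δt = 225.0 × 21600 = 4.86 × 10^6 m³.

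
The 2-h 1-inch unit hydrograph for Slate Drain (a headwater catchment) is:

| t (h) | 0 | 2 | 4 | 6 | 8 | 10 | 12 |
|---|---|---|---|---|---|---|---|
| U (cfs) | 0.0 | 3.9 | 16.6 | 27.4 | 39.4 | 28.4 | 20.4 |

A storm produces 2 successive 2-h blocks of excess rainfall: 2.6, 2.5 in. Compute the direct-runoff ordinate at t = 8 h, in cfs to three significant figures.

Q ≈ 171 cfs

By discrete convolution, Q_j = Σ (P_i / 1 in) · U_{j−i}.
At t = 8 h (j=4): Q = (2.6/1)·39.4 + (2.5/1)·27.4 = 171 cfs.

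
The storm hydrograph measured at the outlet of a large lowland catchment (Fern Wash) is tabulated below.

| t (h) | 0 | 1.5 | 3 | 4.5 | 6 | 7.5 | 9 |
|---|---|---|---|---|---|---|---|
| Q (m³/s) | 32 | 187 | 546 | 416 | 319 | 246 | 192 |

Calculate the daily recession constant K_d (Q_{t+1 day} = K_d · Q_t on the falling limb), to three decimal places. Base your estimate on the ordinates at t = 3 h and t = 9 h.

K_d ≈ 0.015

Between t = 3 h and t = 9 h the flow falls from 546 to 192 m³/s over 4×1.5 h = 6 h.
Per-interval ratio K = (192/546)^(1/4) = 0.7701; K_d = K^(24/1.5) = 0.015.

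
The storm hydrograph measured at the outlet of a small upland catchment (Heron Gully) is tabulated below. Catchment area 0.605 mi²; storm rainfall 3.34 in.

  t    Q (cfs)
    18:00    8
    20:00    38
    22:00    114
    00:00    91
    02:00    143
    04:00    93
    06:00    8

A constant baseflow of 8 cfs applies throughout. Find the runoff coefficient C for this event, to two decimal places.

C ≈ 0.67

ΣQ_DR = 439.0 cfs; V = ΣQ_DR·Δt = 3.161 × 10^6 ft³.
Runoff depth d = V / A = 2.249 in.
C = d / P = 2.249 / 3.34 = 0.67.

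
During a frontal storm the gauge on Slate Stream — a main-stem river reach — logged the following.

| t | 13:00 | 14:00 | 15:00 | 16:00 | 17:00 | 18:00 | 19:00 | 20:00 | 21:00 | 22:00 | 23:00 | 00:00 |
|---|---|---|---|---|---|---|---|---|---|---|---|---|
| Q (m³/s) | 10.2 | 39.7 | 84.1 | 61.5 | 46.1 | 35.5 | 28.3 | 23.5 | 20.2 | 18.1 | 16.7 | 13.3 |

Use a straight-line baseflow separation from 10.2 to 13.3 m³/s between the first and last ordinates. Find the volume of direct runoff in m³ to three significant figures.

Direct-runoff ordinates (Q − Q_b): 0.00, 29.22, 73.34, 50.45, 34.77, 23.89, 16.41, 11.33, 7.75, 5.36, 3.68, 0.00 m³/s.
ΣQ_DR = 256.2 m³/s.
With Δt = 1 h = 3600 s, V = ΣQ_DR · Δt = 256.2 × 3600 = 9.22 × 10^5 m³.

V ≈ 9.22 × 10^5 m³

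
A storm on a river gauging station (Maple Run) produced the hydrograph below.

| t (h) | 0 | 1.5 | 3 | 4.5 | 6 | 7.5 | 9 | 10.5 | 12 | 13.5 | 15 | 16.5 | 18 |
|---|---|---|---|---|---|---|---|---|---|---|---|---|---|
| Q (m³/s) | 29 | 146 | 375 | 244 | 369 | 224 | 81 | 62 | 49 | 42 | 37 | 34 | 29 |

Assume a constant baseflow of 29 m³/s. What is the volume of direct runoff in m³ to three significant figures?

Direct-runoff ordinates (Q − Q_b): 0.0, 117.0, 346.0, 215.0, 340.0, 195.0, 52.0, 33.0, 20.0, 13.0, 8.0, 5.0, 0.0 m³/s.
ΣQ_DR = 1344 m³/s.
With Δt = 1.5 h = 5400 s, V = ΣQ_DR · Δt = 1344 × 5400 = 7.26 × 10^6 m³.

V ≈ 7.26 × 10^6 m³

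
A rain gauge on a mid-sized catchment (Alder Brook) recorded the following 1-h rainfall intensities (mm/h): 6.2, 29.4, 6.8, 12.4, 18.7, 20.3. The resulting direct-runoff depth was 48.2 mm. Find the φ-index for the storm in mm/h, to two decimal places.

Only the 4 blocks with intensity above φ contribute runoff: 29.4, 12.4, 18.7, 20.3 mm/h.
Σ(I−φ)·Δt = d  ⇒  (29.4+12.4+18.7+20.3 − 4φ)·1 = 48.2
φ = (80.80 − 48.2/1) / 4 = 8.15 mm/h.

φ ≈ 8.15 mm/h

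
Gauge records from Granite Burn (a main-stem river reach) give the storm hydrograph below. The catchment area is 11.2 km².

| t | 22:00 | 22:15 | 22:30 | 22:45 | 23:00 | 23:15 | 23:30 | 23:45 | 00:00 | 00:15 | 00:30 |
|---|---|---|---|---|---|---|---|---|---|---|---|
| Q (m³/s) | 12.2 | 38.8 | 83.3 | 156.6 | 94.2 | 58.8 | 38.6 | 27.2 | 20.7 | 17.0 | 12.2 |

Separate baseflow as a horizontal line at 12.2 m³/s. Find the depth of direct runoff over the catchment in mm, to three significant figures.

d ≈ 34.2 mm

Direct runoff: 0.0, 26.6, 71.1, 144.4, 82.0, 46.6, 26.4, 15.0, 8.5, 4.8, 0.0 m³/s; ΣQ_DR = 425.4 m³/s.
V = ΣQ_DR · Δt = 425.4 × 900 s = 3.829 × 10^5 m³.
Over A = 11.2 km², depth = V / A = 34.2 mm.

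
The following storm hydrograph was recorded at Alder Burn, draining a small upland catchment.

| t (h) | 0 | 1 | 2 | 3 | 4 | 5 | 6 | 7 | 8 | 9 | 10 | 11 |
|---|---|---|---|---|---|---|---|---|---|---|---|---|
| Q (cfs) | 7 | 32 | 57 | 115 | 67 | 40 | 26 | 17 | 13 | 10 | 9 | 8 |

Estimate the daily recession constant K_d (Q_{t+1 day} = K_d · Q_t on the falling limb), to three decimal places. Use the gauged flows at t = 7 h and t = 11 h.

K_d ≈ 0.011

Between t = 7 h and t = 11 h the flow falls from 17 to 8 cfs over 4×1 h = 4 h.
Per-interval ratio K = (8/17)^(1/4) = 0.8282; K_d = K^(24/1) = 0.011.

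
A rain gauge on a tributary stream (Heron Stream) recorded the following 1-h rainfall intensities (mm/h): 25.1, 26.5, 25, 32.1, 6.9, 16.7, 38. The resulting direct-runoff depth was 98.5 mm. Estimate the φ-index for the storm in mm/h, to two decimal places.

φ ≈ 10.82 mm/h

Only the 6 blocks with intensity above φ contribute runoff: 25.1, 26.5, 25, 32.1, 16.7, 38 mm/h.
Σ(I−φ)·Δt = d  ⇒  (25.1+26.5+25+32.1+16.7+38 − 6φ)·1 = 98.5
φ = (163.4 − 98.5/1) / 6 = 10.82 mm/h.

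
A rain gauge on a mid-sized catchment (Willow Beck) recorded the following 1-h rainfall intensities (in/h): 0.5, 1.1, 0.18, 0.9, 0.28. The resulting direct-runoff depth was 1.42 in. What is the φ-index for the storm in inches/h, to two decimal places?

Only the 3 blocks with intensity above φ contribute runoff: 0.5, 1.1, 0.9 in/h.
Σ(I−φ)·Δt = d  ⇒  (0.5+1.1+0.9 − 3φ)·1 = 1.42
φ = (2.500 − 1.42/1) / 3 = 0.36 in/h.

φ ≈ 0.36 in/h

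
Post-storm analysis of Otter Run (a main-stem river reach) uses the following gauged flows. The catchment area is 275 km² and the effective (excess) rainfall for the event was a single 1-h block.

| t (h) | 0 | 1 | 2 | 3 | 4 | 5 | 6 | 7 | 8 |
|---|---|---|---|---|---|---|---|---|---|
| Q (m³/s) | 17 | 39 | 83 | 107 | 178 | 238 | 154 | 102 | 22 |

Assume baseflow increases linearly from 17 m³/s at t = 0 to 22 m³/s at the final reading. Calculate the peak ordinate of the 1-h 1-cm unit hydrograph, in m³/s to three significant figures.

U_p ≈ 218 m³/s

Direct runoff: 0.00, 21.38, 64.75, 88.12, 158.50, 217.88, 133.25, 80.62, 0.00 m³/s; ΣQ_DR = 764.5 m³/s, peak = 217.88 m³/s.
Runoff depth d = ΣQ_DR·Δt / A = 764.5 × 3600 / (275 km²) = 10.01 mm.
The 1-cm UH is the DRH scaled by (10 mm)/d, so U_p = 217.88 × 10/10.01 = 218 m³/s.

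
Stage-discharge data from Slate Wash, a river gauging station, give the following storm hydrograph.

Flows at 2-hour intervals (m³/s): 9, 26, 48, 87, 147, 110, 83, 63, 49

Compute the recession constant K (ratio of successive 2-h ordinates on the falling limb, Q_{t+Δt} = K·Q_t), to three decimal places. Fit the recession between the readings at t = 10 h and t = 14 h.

Using the recession-limb readings at t = 10 h and t = 14 h: Q falls from 110 to 63 m³/s over 2 intervals.
K = (Q₂/Q₁)^(1/2) = (63/110)^(1/2) = 0.757.

K ≈ 0.757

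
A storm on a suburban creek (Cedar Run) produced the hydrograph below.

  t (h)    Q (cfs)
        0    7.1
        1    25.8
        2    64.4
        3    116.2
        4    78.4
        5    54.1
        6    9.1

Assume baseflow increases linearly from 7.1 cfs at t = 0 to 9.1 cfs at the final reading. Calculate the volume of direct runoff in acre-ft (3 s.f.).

Direct-runoff ordinates (Q − Q_b): 0.00, 18.37, 56.63, 108.10, 69.97, 45.33, 0.00 cfs.
ΣQ_DR = 298.4 cfs.
With Δt = 1 h = 3600 s, V = ΣQ_DR · Δt = 298.4 × 3600 = 1.07 × 10^6 ft³ = 24.7 acre-ft.

V ≈ 24.7 acre-ft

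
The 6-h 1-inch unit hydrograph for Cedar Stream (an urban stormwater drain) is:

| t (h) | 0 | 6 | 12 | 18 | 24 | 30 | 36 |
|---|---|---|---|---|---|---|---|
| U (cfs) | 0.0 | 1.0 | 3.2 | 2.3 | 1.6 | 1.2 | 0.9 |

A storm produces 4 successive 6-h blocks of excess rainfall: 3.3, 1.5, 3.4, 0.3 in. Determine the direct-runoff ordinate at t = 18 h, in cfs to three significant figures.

Q ≈ 15.8 cfs

By discrete convolution, Q_j = Σ (P_i / 1 in) · U_{j−i}.
At t = 18 h (j=3): Q = (3.3/1)·2.3 + (1.5/1)·3.2 + (3.4/1)·1.0 + (0.3/1)·0.0 = 15.8 cfs.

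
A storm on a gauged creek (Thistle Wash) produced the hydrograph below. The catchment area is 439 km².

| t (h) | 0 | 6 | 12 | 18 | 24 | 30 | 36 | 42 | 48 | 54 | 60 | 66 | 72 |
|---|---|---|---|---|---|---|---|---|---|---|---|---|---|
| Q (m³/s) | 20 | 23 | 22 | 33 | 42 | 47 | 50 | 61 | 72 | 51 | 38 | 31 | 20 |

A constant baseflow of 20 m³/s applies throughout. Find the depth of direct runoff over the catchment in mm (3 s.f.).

d ≈ 12.3 mm

Direct runoff: 0.0, 3.0, 2.0, 13.0, 22.0, 27.0, 30.0, 41.0, 52.0, 31.0, 18.0, 11.0, 0.0 m³/s; ΣQ_DR = 250.0 m³/s.
V = ΣQ_DR · Δt = 250.0 × 21600 s = 5.400 × 10^6 m³.
Over A = 439 km², depth = V / A = 12.3 mm.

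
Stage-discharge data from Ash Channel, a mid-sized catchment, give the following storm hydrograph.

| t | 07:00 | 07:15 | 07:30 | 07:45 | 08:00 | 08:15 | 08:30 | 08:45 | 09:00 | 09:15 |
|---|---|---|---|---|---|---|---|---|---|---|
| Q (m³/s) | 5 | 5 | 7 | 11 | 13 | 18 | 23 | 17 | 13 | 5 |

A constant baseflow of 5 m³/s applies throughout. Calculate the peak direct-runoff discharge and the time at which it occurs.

Q_p = 18.0 m³/s at t = 08:30

Subtracting baseflow gives direct-runoff ordinates: 0.0, 0.0, 2.0, 6.0, 8.0, 13.0, 18.0, 12.0, 8.0, 0.0 m³/s.
The maximum is 18.0 m³/s, occurring at the reading for t = 08:30.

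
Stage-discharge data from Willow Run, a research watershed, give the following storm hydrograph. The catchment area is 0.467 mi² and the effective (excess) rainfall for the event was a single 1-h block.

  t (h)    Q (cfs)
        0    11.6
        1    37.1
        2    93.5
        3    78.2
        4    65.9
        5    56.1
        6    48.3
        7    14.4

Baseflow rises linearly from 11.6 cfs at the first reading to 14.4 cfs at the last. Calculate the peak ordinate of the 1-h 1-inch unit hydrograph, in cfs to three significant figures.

U_p ≈ 81.2 cfs

Direct runoff: 0.00, 25.10, 81.10, 65.40, 52.70, 42.50, 34.30, 0.00 cfs; ΣQ_DR = 301.1 cfs, peak = 81.10 cfs.
Runoff depth d = ΣQ_DR·Δt / A = 301.1 × 3600 / (0.467 mi²) = 0.9991 in.
The 1-inch UH is the DRH scaled by (1 in)/d, so U_p = 81.10 × 1/0.9991 = 81.2 cfs.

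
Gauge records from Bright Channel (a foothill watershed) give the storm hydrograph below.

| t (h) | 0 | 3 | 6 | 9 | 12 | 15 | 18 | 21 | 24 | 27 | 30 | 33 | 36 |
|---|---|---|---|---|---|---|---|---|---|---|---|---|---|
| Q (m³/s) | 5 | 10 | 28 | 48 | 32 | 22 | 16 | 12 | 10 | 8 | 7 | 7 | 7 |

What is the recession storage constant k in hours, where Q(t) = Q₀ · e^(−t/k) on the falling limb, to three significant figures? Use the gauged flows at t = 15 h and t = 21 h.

k ≈ 9.90 h

On the falling limb, Q drops from 22 to 12 m³/s between t = 15 h and t = 21 h (Δt = 6 h).
k = −Δt / ln(Q₂/Q₁) = −6 / ln(12/22) = 9.90 h.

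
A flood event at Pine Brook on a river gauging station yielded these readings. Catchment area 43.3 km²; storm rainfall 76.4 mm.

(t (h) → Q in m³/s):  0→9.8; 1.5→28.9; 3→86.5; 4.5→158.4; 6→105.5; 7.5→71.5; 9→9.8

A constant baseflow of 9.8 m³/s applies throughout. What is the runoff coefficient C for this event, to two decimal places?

C ≈ 0.66

ΣQ_DR = 401.8 m³/s; V = ΣQ_DR·Δt = 2.170 × 10^6 m³.
Runoff depth d = V / A = 50.11 mm.
C = d / P = 50.11 / 76.4 = 0.66.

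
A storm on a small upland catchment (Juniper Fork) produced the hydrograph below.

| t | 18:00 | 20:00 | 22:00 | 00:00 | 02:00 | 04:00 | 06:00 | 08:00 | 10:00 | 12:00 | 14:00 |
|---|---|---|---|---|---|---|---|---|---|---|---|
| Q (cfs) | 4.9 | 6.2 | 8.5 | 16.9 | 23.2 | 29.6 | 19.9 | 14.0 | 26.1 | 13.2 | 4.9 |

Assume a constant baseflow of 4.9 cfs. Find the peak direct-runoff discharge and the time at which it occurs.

Q_p = 24.7 cfs at t = 04:00

Subtracting baseflow gives direct-runoff ordinates: 0.0, 1.3, 3.6, 12.0, 18.3, 24.7, 15.0, 9.1, 21.2, 8.3, 0.0 cfs.
The maximum is 24.7 cfs, occurring at the reading for t = 04:00.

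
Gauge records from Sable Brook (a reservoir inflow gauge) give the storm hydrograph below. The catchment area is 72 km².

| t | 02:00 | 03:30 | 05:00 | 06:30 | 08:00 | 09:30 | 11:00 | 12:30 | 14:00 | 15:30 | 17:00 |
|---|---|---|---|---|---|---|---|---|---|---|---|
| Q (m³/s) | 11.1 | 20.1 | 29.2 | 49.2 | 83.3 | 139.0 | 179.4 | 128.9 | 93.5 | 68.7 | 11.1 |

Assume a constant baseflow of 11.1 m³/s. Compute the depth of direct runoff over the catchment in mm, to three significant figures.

d ≈ 51.9 mm

Direct runoff: 0.0, 9.0, 18.1, 38.1, 72.2, 127.9, 168.3, 117.8, 82.4, 57.6, 0.0 m³/s; ΣQ_DR = 691.4 m³/s.
V = ΣQ_DR · Δt = 691.4 × 5400 s = 3.734 × 10^6 m³.
Over A = 72 km², depth = V / A = 51.9 mm.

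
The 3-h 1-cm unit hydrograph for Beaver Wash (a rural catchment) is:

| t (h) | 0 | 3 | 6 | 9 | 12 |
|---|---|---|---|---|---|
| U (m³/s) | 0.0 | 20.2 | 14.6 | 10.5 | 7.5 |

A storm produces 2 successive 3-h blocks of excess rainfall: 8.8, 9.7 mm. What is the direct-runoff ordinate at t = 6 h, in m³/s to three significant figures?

By discrete convolution, Q_j = Σ (P_i / 10 mm) · U_{j−i}.
At t = 6 h (j=2): Q = (8.8/10)·14.6 + (9.7/10)·20.2 = 32.4 m³/s.

Q ≈ 32.4 m³/s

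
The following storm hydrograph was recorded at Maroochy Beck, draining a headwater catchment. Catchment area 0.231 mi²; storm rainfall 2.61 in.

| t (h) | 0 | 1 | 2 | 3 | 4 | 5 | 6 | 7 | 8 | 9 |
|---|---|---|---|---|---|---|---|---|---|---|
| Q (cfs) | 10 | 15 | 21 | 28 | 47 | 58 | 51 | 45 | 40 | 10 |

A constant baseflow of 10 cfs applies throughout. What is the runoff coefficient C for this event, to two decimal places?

ΣQ_DR = 225.0 cfs; V = ΣQ_DR·Δt = 8.100 × 10^5 ft³.
Runoff depth d = V / A = 1.509 in.
C = d / P = 1.509 / 2.61 = 0.58.

C ≈ 0.58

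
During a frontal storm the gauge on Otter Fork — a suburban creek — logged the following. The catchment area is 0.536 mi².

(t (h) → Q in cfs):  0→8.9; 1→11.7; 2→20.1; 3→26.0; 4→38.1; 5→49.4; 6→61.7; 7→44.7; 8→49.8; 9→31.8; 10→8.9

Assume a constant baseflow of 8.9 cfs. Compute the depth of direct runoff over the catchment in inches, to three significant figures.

Direct runoff: 0.0, 2.8, 11.2, 17.1, 29.2, 40.5, 52.8, 35.8, 40.9, 22.9, 0.0 cfs; ΣQ_DR = 253.2 cfs.
V = ΣQ_DR · Δt = 253.2 × 3600 s = 9.115 × 10^5 ft³.
Over A = 0.536 mi², depth = V / A = 0.732 in.

d ≈ 0.732 in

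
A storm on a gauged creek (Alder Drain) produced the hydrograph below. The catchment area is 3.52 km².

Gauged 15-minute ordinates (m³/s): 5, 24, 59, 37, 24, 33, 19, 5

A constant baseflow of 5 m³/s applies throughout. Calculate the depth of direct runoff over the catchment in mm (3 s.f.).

Direct runoff: 0.0, 19.0, 54.0, 32.0, 19.0, 28.0, 14.0, 0.0 m³/s; ΣQ_DR = 166.0 m³/s.
V = ΣQ_DR · Δt = 166.0 × 900 s = 1.494 × 10^5 m³.
Over A = 3.52 km², depth = V / A = 42.4 mm.

d ≈ 42.4 mm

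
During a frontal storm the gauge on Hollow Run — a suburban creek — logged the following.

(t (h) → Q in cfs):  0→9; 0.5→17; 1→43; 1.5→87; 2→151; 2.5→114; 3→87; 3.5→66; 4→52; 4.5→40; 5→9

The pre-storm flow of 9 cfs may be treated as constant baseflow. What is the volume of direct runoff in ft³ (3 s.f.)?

Direct-runoff ordinates (Q − Q_b): 0.0, 8.0, 34.0, 78.0, 142.0, 105.0, 78.0, 57.0, 43.0, 31.0, 0.0 cfs.
ΣQ_DR = 576.0 cfs.
With Δt = 0.5 h = 1800 s, V = ΣQ_DR · Δt = 576.0 × 1800 = 1.04 × 10^6 ft³.

V ≈ 1.04 × 10^6 ft³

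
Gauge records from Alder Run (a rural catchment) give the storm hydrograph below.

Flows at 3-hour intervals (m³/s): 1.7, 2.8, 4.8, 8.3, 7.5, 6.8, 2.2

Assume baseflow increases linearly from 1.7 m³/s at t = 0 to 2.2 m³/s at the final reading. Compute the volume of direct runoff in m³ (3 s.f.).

Direct-runoff ordinates (Q − Q_b): 0.00, 1.02, 2.93, 6.35, 5.47, 4.68, 0.00 m³/s.
ΣQ_DR = 20.45 m³/s.
With Δt = 3 h = 10800 s, V = ΣQ_DR · Δt = 20.45 × 10800 = 2.21 × 10^5 m³.

V ≈ 2.21 × 10^5 m³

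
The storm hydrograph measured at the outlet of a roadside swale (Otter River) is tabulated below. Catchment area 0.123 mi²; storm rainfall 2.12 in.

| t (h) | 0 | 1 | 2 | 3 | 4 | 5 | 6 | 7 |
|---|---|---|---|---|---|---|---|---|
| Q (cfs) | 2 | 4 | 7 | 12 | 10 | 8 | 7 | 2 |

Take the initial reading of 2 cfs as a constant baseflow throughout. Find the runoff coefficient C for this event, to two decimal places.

ΣQ_DR = 36.00 cfs; V = ΣQ_DR·Δt = 1.296 × 10^5 ft³.
Runoff depth d = V / A = 0.4535 in.
C = d / P = 0.4535 / 2.12 = 0.21.

C ≈ 0.21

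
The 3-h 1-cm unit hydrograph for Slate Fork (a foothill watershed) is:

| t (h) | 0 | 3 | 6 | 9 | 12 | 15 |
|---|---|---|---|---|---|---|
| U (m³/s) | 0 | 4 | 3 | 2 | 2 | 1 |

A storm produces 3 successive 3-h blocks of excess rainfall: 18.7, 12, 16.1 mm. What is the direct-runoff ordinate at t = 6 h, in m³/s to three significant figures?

By discrete convolution, Q_j = Σ (P_i / 10 mm) · U_{j−i}.
At t = 6 h (j=2): Q = (18.7/10)·3 + (12/10)·4 + (16.1/10)·0 = 10.4 m³/s.

Q ≈ 10.4 m³/s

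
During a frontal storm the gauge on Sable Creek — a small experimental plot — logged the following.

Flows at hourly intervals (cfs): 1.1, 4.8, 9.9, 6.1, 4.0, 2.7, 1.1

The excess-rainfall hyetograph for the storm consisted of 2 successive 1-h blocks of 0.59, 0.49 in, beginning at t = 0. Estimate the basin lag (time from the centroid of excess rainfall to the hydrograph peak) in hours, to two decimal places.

t_L ≈ 1.05 h

Centroid of excess rainfall: t_c = Σ P_i·t̄_i / ΣP_i = 0.9537 h (block centres at 0.5, 1.5 h).
Hydrograph peak occurs at t = 2 h, so basin lag t_L = 2 − 0.9537 = 1.05 h.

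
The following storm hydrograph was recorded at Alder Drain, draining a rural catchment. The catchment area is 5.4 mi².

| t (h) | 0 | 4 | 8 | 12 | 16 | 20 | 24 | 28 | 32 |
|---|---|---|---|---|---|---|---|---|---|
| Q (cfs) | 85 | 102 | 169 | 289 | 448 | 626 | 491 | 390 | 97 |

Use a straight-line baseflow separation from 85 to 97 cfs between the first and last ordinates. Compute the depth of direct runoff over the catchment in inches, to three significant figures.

Direct runoff: 0.00, 15.50, 81.00, 199.50, 357.00, 533.50, 397.00, 294.50, 0.00 cfs; ΣQ_DR = 1878 cfs.
V = ΣQ_DR · Δt = 1878 × 14400 s = 2.704 × 10^7 ft³.
Over A = 5.4 mi², depth = V / A = 2.16 in.

d ≈ 2.16 in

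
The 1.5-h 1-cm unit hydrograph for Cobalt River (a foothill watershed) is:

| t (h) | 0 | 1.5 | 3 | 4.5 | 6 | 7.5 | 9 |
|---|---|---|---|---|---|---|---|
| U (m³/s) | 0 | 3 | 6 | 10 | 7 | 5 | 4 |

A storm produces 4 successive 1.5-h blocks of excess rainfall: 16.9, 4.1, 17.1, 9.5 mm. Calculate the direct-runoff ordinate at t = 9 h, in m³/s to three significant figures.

By discrete convolution, Q_j = Σ (P_i / 10 mm) · U_{j−i}.
At t = 9 h (j=6): Q = (16.9/10)·4 + (4.1/10)·5 + (17.1/10)·7 + (9.5/10)·10 = 30.3 m³/s.

Q ≈ 30.3 m³/s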